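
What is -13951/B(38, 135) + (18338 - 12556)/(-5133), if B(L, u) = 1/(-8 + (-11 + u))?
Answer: -140793590/87 ≈ -1.6183e+6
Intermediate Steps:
B(L, u) = 1/(-19 + u)
-13951/B(38, 135) + (18338 - 12556)/(-5133) = -13951/(1/(-19 + 135)) + (18338 - 12556)/(-5133) = -13951/(1/116) + 5782*(-1/5133) = -13951/1/116 - 98/87 = -13951*116 - 98/87 = -1618316 - 98/87 = -140793590/87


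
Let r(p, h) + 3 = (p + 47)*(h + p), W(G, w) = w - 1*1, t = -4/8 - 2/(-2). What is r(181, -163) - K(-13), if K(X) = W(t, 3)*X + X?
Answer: 4140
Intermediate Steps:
t = ½ (t = -4*⅛ - 2*(-½) = -½ + 1 = ½ ≈ 0.50000)
W(G, w) = -1 + w (W(G, w) = w - 1 = -1 + w)
r(p, h) = -3 + (47 + p)*(h + p) (r(p, h) = -3 + (p + 47)*(h + p) = -3 + (47 + p)*(h + p))
K(X) = 3*X (K(X) = (-1 + 3)*X + X = 2*X + X = 3*X)
r(181, -163) - K(-13) = (-3 + 181² + 47*(-163) + 47*181 - 163*181) - 3*(-13) = (-3 + 32761 - 7661 + 8507 - 29503) - 1*(-39) = 4101 + 39 = 4140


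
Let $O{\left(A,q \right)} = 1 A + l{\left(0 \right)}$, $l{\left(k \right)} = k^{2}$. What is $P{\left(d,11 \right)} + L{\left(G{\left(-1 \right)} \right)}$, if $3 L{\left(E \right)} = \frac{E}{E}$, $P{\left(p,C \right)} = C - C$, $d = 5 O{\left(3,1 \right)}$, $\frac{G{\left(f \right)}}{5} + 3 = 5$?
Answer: $\frac{1}{3} \approx 0.33333$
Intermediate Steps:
$G{\left(f \right)} = 10$ ($G{\left(f \right)} = -15 + 5 \cdot 5 = -15 + 25 = 10$)
$O{\left(A,q \right)} = A$ ($O{\left(A,q \right)} = 1 A + 0^{2} = A + 0 = A$)
$d = 15$ ($d = 5 \cdot 3 = 15$)
$P{\left(p,C \right)} = 0$
$L{\left(E \right)} = \frac{1}{3}$ ($L{\left(E \right)} = \frac{E \frac{1}{E}}{3} = \frac{1}{3} \cdot 1 = \frac{1}{3}$)
$P{\left(d,11 \right)} + L{\left(G{\left(-1 \right)} \right)} = 0 + \frac{1}{3} = \frac{1}{3}$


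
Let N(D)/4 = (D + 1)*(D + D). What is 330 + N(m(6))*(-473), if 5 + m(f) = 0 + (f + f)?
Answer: -211574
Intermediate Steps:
m(f) = -5 + 2*f (m(f) = -5 + (0 + (f + f)) = -5 + (0 + 2*f) = -5 + 2*f)
N(D) = 8*D*(1 + D) (N(D) = 4*((D + 1)*(D + D)) = 4*((1 + D)*(2*D)) = 4*(2*D*(1 + D)) = 8*D*(1 + D))
330 + N(m(6))*(-473) = 330 + (8*(-5 + 2*6)*(1 + (-5 + 2*6)))*(-473) = 330 + (8*(-5 + 12)*(1 + (-5 + 12)))*(-473) = 330 + (8*7*(1 + 7))*(-473) = 330 + (8*7*8)*(-473) = 330 + 448*(-473) = 330 - 211904 = -211574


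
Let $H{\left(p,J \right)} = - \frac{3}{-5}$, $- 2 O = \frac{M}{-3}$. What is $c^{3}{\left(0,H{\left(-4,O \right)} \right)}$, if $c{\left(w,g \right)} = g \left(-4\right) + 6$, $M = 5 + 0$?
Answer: $\frac{5832}{125} \approx 46.656$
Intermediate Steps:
$M = 5$
$O = \frac{5}{6}$ ($O = - \frac{5 \frac{1}{-3}}{2} = - \frac{5 \left(- \frac{1}{3}\right)}{2} = \left(- \frac{1}{2}\right) \left(- \frac{5}{3}\right) = \frac{5}{6} \approx 0.83333$)
$H{\left(p,J \right)} = \frac{3}{5}$ ($H{\left(p,J \right)} = \left(-3\right) \left(- \frac{1}{5}\right) = \frac{3}{5}$)
$c{\left(w,g \right)} = 6 - 4 g$ ($c{\left(w,g \right)} = - 4 g + 6 = 6 - 4 g$)
$c^{3}{\left(0,H{\left(-4,O \right)} \right)} = \left(6 - \frac{12}{5}\right)^{3} = \left(\frac{18}{5}\right)^{3} = \frac{5832}{125}$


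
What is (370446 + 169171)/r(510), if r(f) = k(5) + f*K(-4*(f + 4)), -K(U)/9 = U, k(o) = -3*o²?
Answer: 539617/9436965 ≈ 0.057181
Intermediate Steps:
K(U) = -9*U
r(f) = -75 + f*(144 + 36*f) (r(f) = -3*5² + f*(-(-36)*(f + 4)) = -3*25 + f*(-(-36)*(4 + f)) = -75 + f*(-9*(-16 - 4*f)) = -75 + f*(144 + 36*f))
(370446 + 169171)/r(510) = (370446 + 169171)/(-75 + 36*510*(4 + 510)) = 539617/(-75 + 36*510*514) = 539617/(-75 + 9437040) = 539617/9436965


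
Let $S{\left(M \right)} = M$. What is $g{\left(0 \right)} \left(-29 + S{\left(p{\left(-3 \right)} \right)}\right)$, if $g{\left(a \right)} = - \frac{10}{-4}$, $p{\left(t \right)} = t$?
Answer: $-80$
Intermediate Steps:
$g{\left(a \right)} = \frac{5}{2}$ ($g{\left(a \right)} = \left(-10\right) \left(- \frac{1}{4}\right) = \frac{5}{2}$)
$g{\left(0 \right)} \left(-29 + S{\left(p{\left(-3 \right)} \right)}\right) = \frac{5 \left(-29 - 3\right)}{2} = \frac{5}{2} \left(-32\right) = -80$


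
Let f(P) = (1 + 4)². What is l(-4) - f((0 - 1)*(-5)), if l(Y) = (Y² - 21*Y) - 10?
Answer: 65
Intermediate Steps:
l(Y) = -10 + Y² - 21*Y
f(P) = 25 (f(P) = 5² = 25)
l(-4) - f((0 - 1)*(-5)) = (-10 + (-4)² - 21*(-4)) - 1*25 = (-10 + 16 + 84) - 25 = 90 - 25 = 65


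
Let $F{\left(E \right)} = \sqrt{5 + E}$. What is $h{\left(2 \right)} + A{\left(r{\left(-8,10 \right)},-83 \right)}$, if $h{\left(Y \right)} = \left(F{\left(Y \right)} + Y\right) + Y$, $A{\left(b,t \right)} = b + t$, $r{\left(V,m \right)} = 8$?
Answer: $-71 + \sqrt{7} \approx -68.354$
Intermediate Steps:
$h{\left(Y \right)} = \sqrt{5 + Y} + 2 Y$ ($h{\left(Y \right)} = \left(\sqrt{5 + Y} + Y\right) + Y = \left(Y + \sqrt{5 + Y}\right) + Y = \sqrt{5 + Y} + 2 Y$)
$h{\left(2 \right)} + A{\left(r{\left(-8,10 \right)},-83 \right)} = \left(\sqrt{5 + 2} + 2 \cdot 2\right) + \left(8 - 83\right) = \left(\sqrt{7} + 4\right) - 75 = \left(4 + \sqrt{7}\right) - 75 = -71 + \sqrt{7}$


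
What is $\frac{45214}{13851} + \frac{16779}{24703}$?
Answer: $\frac{192761053}{48880179} \approx 3.9435$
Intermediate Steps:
$\frac{45214}{13851} + \frac{16779}{24703} = 45214 \cdot \frac{1}{13851} + 16779 \cdot \frac{1}{24703} = \frac{45214}{13851} + \frac{2397}{3529} = \frac{192761053}{48880179}$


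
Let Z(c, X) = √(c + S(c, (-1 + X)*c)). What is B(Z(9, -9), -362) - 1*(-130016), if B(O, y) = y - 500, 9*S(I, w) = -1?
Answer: 129154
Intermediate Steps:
S(I, w) = -⅑ (S(I, w) = (⅑)*(-1) = -⅑)
Z(c, X) = √(-⅑ + c) (Z(c, X) = √(c - ⅑) = √(-⅑ + c))
B(O, y) = -500 + y
B(Z(9, -9), -362) - 1*(-130016) = (-500 - 362) - 1*(-130016) = -862 + 130016 = 129154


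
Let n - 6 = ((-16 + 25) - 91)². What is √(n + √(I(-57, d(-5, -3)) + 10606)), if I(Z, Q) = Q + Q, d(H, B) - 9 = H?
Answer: √(6730 + √10614) ≈ 82.662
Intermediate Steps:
d(H, B) = 9 + H
I(Z, Q) = 2*Q
n = 6730 (n = 6 + ((-16 + 25) - 91)² = 6 + (9 - 91)² = 6 + (-82)² = 6 + 6724 = 6730)
√(n + √(I(-57, d(-5, -3)) + 10606)) = √(6730 + √(2*(9 - 5) + 10606)) = √(6730 + √(2*4 + 10606)) = √(6730 + √(8 + 10606)) = √(6730 + √10614)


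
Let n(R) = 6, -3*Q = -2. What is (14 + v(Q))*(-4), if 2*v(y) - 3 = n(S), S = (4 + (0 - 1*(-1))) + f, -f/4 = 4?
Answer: -74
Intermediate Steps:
Q = ⅔ (Q = -⅓*(-2) = ⅔ ≈ 0.66667)
f = -16 (f = -4*4 = -16)
S = -11 (S = (4 + (0 - 1*(-1))) - 16 = (4 + (0 + 1)) - 16 = (4 + 1) - 16 = 5 - 16 = -11)
v(y) = 9/2 (v(y) = 3/2 + (½)*6 = 3/2 + 3 = 9/2)
(14 + v(Q))*(-4) = (14 + 9/2)*(-4) = (37/2)*(-4) = -74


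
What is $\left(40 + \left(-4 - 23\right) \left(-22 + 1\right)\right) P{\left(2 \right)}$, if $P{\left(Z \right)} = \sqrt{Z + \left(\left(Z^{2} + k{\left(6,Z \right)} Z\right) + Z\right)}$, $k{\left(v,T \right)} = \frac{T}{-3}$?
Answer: $\frac{1214 \sqrt{15}}{3} \approx 1567.3$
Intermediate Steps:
$k{\left(v,T \right)} = - \frac{T}{3}$ ($k{\left(v,T \right)} = T \left(- \frac{1}{3}\right) = - \frac{T}{3}$)
$P{\left(Z \right)} = \sqrt{2 Z + \frac{2 Z^{2}}{3}}$ ($P{\left(Z \right)} = \sqrt{Z + \left(\left(Z^{2} + - \frac{Z}{3} Z\right) + Z\right)} = \sqrt{Z + \left(\left(Z^{2} - \frac{Z^{2}}{3}\right) + Z\right)} = \sqrt{Z + \left(\frac{2 Z^{2}}{3} + Z\right)} = \sqrt{Z + \left(Z + \frac{2 Z^{2}}{3}\right)} = \sqrt{2 Z + \frac{2 Z^{2}}{3}}$)
$\left(40 + \left(-4 - 23\right) \left(-22 + 1\right)\right) P{\left(2 \right)} = \left(40 + \left(-4 - 23\right) \left(-22 + 1\right)\right) \frac{\sqrt{6} \sqrt{2 \left(3 + 2\right)}}{3} = \left(40 - -567\right) \frac{\sqrt{6} \sqrt{2 \cdot 5}}{3} = \left(40 + 567\right) \frac{\sqrt{6} \sqrt{10}}{3} = 607 \frac{2 \sqrt{15}}{3} = \frac{1214 \sqrt{15}}{3}$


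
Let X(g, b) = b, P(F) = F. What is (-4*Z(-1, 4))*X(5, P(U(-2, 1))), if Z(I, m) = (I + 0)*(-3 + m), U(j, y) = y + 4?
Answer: 20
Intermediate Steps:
U(j, y) = 4 + y
Z(I, m) = I*(-3 + m)
(-4*Z(-1, 4))*X(5, P(U(-2, 1))) = (-(-4)*(-3 + 4))*(4 + 1) = -(-4)*5 = -4*(-1)*5 = 4*5 = 20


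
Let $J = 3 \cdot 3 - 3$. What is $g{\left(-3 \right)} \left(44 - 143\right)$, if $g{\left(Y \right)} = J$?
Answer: $-594$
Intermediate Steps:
$J = 6$ ($J = 9 - 3 = 6$)
$g{\left(Y \right)} = 6$
$g{\left(-3 \right)} \left(44 - 143\right) = 6 \left(44 - 143\right) = 6 \left(-99\right) = -594$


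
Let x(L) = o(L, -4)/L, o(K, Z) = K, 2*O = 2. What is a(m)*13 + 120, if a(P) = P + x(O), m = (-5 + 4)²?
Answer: 146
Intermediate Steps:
O = 1 (O = (½)*2 = 1)
x(L) = 1 (x(L) = L/L = 1)
m = 1 (m = (-1)² = 1)
a(P) = 1 + P (a(P) = P + 1 = 1 + P)
a(m)*13 + 120 = (1 + 1)*13 + 120 = 2*13 + 120 = 26 + 120 = 146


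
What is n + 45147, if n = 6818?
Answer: 51965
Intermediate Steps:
n + 45147 = 6818 + 45147 = 51965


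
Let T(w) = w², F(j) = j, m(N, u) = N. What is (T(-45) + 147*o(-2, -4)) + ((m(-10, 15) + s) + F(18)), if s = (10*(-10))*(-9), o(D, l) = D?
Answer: 2639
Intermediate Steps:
s = 900 (s = -100*(-9) = 900)
(T(-45) + 147*o(-2, -4)) + ((m(-10, 15) + s) + F(18)) = ((-45)² + 147*(-2)) + ((-10 + 900) + 18) = (2025 - 294) + (890 + 18) = 1731 + 908 = 2639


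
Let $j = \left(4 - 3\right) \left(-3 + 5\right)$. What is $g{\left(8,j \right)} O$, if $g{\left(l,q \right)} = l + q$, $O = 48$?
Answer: $480$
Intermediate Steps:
$j = 2$ ($j = 1 \cdot 2 = 2$)
$g{\left(8,j \right)} O = \left(8 + 2\right) 48 = 10 \cdot 48 = 480$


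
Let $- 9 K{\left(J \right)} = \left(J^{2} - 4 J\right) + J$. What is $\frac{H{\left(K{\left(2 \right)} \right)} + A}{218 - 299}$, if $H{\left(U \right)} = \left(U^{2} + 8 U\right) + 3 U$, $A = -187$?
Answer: $\frac{14945}{6561} \approx 2.2779$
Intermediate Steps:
$K{\left(J \right)} = - \frac{J^{2}}{9} + \frac{J}{3}$ ($K{\left(J \right)} = - \frac{\left(J^{2} - 4 J\right) + J}{9} = - \frac{J^{2} - 3 J}{9} = - \frac{J^{2}}{9} + \frac{J}{3}$)
$H{\left(U \right)} = U^{2} + 11 U$
$\frac{H{\left(K{\left(2 \right)} \right)} + A}{218 - 299} = \frac{\frac{1}{9} \cdot 2 \left(3 - 2\right) \left(11 + \frac{1}{9} \cdot 2 \left(3 - 2\right)\right) - 187}{218 - 299} = \frac{\frac{1}{9} \cdot 2 \left(3 - 2\right) \left(11 + \frac{1}{9} \cdot 2 \left(3 - 2\right)\right) - 187}{-81} = \left(\frac{1}{9} \cdot 2 \cdot 1 \left(11 + \frac{1}{9} \cdot 2 \cdot 1\right) - 187\right) \left(- \frac{1}{81}\right) = \left(\frac{2 \left(11 + \frac{2}{9}\right)}{9} - 187\right) \left(- \frac{1}{81}\right) = \left(\frac{2}{9} \cdot \frac{101}{9} - 187\right) \left(- \frac{1}{81}\right) = \left(\frac{202}{81} - 187\right) \left(- \frac{1}{81}\right) = \left(- \frac{14945}{81}\right) \left(- \frac{1}{81}\right) = \frac{14945}{6561}$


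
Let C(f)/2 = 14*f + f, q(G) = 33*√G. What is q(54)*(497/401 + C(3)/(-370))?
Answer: 1463220*√6/14837 ≈ 241.57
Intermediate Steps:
C(f) = 30*f (C(f) = 2*(14*f + f) = 2*(15*f) = 30*f)
q(54)*(497/401 + C(3)/(-370)) = (33*√54)*(497/401 + (30*3)/(-370)) = (33*(3*√6))*(497*(1/401) + 90*(-1/370)) = (99*√6)*(497/401 - 9/37) = (99*√6)*(14780/14837) = 1463220*√6/14837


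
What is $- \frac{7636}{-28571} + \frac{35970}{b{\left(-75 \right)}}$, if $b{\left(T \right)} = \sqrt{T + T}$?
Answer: $\frac{7636}{28571} - 1199 i \sqrt{6} \approx 0.26726 - 2936.9 i$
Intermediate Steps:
$b{\left(T \right)} = \sqrt{2} \sqrt{T}$ ($b{\left(T \right)} = \sqrt{2 T} = \sqrt{2} \sqrt{T}$)
$- \frac{7636}{-28571} + \frac{35970}{b{\left(-75 \right)}} = - \frac{7636}{-28571} + \frac{35970}{\sqrt{2} \sqrt{-75}} = \left(-7636\right) \left(- \frac{1}{28571}\right) + \frac{35970}{\sqrt{2} \cdot 5 i \sqrt{3}} = \frac{7636}{28571} + \frac{35970}{5 i \sqrt{6}} = \frac{7636}{28571} + 35970 \left(- \frac{i \sqrt{6}}{30}\right) = \frac{7636}{28571} - 1199 i \sqrt{6}$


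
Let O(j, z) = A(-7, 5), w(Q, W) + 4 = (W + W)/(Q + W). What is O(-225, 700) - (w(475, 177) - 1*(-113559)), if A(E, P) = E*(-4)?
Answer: -37009979/326 ≈ -1.1353e+5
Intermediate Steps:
A(E, P) = -4*E
w(Q, W) = -4 + 2*W/(Q + W) (w(Q, W) = -4 + (W + W)/(Q + W) = -4 + (2*W)/(Q + W) = -4 + 2*W/(Q + W))
O(j, z) = 28 (O(j, z) = -4*(-7) = 28)
O(-225, 700) - (w(475, 177) - 1*(-113559)) = 28 - (2*(-1*177 - 2*475)/(475 + 177) - 1*(-113559)) = 28 - (2*(-177 - 950)/652 + 113559) = 28 - (2*(1/652)*(-1127) + 113559) = 28 - (-1127/326 + 113559) = 28 - 1*37019107/326 = 28 - 37019107/326 = -37009979/326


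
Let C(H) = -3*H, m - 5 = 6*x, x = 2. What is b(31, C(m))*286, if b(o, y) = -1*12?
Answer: -3432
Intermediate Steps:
m = 17 (m = 5 + 6*2 = 5 + 12 = 17)
b(o, y) = -12
b(31, C(m))*286 = -12*286 = -3432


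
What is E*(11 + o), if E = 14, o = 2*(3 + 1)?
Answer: 266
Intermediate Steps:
o = 8 (o = 2*4 = 8)
E*(11 + o) = 14*(11 + 8) = 14*19 = 266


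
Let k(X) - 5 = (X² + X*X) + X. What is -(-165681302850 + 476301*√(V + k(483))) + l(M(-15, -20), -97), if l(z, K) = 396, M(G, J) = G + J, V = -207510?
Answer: 165681303246 - 952602*√64889 ≈ 1.6544e+11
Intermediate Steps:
k(X) = 5 + X + 2*X² (k(X) = 5 + ((X² + X*X) + X) = 5 + ((X² + X²) + X) = 5 + (2*X² + X) = 5 + (X + 2*X²) = 5 + X + 2*X²)
-(-165681302850 + 476301*√(V + k(483))) + l(M(-15, -20), -97) = -(-165681302850 + 476301*√(-207510 + (5 + 483 + 2*483²))) + 396 = -(-165681302850 + 476301*√(-207510 + (5 + 483 + 2*233289))) + 396 = -(-165681302850 + 476301*√(-207510 + (5 + 483 + 466578))) + 396 = -(-165681302850 + 476301*√(-207510 + 467066)) + 396 = -(-165681302850 + 952602*√64889) + 396 = -476301*(-347850 + 2*√64889) + 396 = (165681302850 - 952602*√64889) + 396 = 165681303246 - 952602*√64889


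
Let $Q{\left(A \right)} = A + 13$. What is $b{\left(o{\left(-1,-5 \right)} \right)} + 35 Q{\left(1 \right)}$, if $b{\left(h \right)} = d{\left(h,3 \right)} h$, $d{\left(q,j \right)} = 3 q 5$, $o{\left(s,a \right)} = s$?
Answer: $505$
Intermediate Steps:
$d{\left(q,j \right)} = 15 q$
$b{\left(h \right)} = 15 h^{2}$ ($b{\left(h \right)} = 15 h h = 15 h^{2}$)
$Q{\left(A \right)} = 13 + A$
$b{\left(o{\left(-1,-5 \right)} \right)} + 35 Q{\left(1 \right)} = 15 \left(-1\right)^{2} + 35 \left(13 + 1\right) = 15 \cdot 1 + 35 \cdot 14 = 15 + 490 = 505$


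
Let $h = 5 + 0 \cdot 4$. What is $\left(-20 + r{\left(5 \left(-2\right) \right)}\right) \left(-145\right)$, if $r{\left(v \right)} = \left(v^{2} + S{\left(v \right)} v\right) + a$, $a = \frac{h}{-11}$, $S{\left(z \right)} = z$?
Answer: $- \frac{286375}{11} \approx -26034.0$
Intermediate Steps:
$h = 5$ ($h = 5 + 0 = 5$)
$a = - \frac{5}{11}$ ($a = \frac{5}{-11} = 5 \left(- \frac{1}{11}\right) = - \frac{5}{11} \approx -0.45455$)
$r{\left(v \right)} = - \frac{5}{11} + 2 v^{2}$ ($r{\left(v \right)} = \left(v^{2} + v v\right) - \frac{5}{11} = \left(v^{2} + v^{2}\right) - \frac{5}{11} = 2 v^{2} - \frac{5}{11} = - \frac{5}{11} + 2 v^{2}$)
$\left(-20 + r{\left(5 \left(-2\right) \right)}\right) \left(-145\right) = \left(-20 - \left(\frac{5}{11} - 2 \left(5 \left(-2\right)\right)^{2}\right)\right) \left(-145\right) = \left(-20 - \left(\frac{5}{11} - 2 \left(-10\right)^{2}\right)\right) \left(-145\right) = \left(-20 + \left(- \frac{5}{11} + 2 \cdot 100\right)\right) \left(-145\right) = \left(-20 + \left(- \frac{5}{11} + 200\right)\right) \left(-145\right) = \left(-20 + \frac{2195}{11}\right) \left(-145\right) = \frac{1975}{11} \left(-145\right) = - \frac{286375}{11}$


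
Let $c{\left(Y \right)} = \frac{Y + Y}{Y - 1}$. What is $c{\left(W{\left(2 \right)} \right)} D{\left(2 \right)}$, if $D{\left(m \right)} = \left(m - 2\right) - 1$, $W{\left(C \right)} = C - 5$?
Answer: $- \frac{3}{2} \approx -1.5$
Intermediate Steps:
$W{\left(C \right)} = -5 + C$ ($W{\left(C \right)} = C - 5 = -5 + C$)
$c{\left(Y \right)} = \frac{2 Y}{-1 + Y}$
$D{\left(m \right)} = -3 + m$ ($D{\left(m \right)} = \left(-2 + m\right) - 1 = -3 + m$)
$c{\left(W{\left(2 \right)} \right)} D{\left(2 \right)} = \frac{2 \left(-5 + 2\right)}{-1 + \left(-5 + 2\right)} \left(-3 + 2\right) = 2 \left(-3\right) \frac{1}{-1 - 3} \left(-1\right) = 2 \left(-3\right) \frac{1}{-4} \left(-1\right) = 2 \left(-3\right) \left(- \frac{1}{4}\right) \left(-1\right) = \frac{3}{2} \left(-1\right) = - \frac{3}{2}$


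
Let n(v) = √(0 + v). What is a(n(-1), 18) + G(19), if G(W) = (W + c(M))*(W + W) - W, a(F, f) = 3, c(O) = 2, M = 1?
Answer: 782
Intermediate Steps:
n(v) = √v
G(W) = -W + 2*W*(2 + W) (G(W) = (W + 2)*(W + W) - W = (2 + W)*(2*W) - W = 2*W*(2 + W) - W = -W + 2*W*(2 + W))
a(n(-1), 18) + G(19) = 3 + 19*(3 + 2*19) = 3 + 19*(3 + 38) = 3 + 19*41 = 3 + 779 = 782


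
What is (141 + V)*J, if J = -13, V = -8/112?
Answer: -25649/14 ≈ -1832.1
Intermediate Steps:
V = -1/14 (V = -8*1/112 = -1/14 ≈ -0.071429)
(141 + V)*J = (141 - 1/14)*(-13) = (1973/14)*(-13) = -25649/14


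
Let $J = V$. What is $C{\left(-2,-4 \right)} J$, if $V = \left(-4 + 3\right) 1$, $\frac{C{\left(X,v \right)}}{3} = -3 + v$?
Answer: $21$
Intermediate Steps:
$C{\left(X,v \right)} = -9 + 3 v$ ($C{\left(X,v \right)} = 3 \left(-3 + v\right) = -9 + 3 v$)
$V = -1$ ($V = \left(-1\right) 1 = -1$)
$J = -1$
$C{\left(-2,-4 \right)} J = \left(-9 + 3 \left(-4\right)\right) \left(-1\right) = \left(-9 - 12\right) \left(-1\right) = \left(-21\right) \left(-1\right) = 21$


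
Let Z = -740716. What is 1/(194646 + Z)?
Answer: -1/546070 ≈ -1.8313e-6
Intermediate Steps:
1/(194646 + Z) = 1/(194646 - 740716) = 1/(-546070) = -1/546070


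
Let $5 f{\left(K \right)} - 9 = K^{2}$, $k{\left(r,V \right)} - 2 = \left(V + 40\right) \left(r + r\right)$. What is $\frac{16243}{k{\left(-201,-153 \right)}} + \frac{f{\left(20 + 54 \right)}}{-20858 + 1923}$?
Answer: $\frac{257726689}{860179180} \approx 0.29962$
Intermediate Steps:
$k{\left(r,V \right)} = 2 + 2 r \left(40 + V\right)$ ($k{\left(r,V \right)} = 2 + \left(V + 40\right) \left(r + r\right) = 2 + \left(40 + V\right) 2 r = 2 + 2 r \left(40 + V\right)$)
$f{\left(K \right)} = \frac{9}{5} + \frac{K^{2}}{5}$
$\frac{16243}{k{\left(-201,-153 \right)}} + \frac{f{\left(20 + 54 \right)}}{-20858 + 1923} = \frac{16243}{2 + 80 \left(-201\right) + 2 \left(-153\right) \left(-201\right)} + \frac{\frac{9}{5} + \frac{\left(20 + 54\right)^{2}}{5}}{-20858 + 1923} = \frac{16243}{2 - 16080 + 61506} + \frac{\frac{9}{5} + \frac{74^{2}}{5}}{-18935} = \frac{16243}{45428} + \left(\frac{9}{5} + \frac{1}{5} \cdot 5476\right) \left(- \frac{1}{18935}\right) = 16243 \cdot \frac{1}{45428} + \left(\frac{9}{5} + \frac{5476}{5}\right) \left(- \frac{1}{18935}\right) = \frac{16243}{45428} + 1097 \left(- \frac{1}{18935}\right) = \frac{16243}{45428} - \frac{1097}{18935} = \frac{257726689}{860179180}$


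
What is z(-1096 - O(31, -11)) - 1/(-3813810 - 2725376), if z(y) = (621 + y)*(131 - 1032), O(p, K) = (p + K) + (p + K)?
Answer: 3034280391791/6539186 ≈ 4.6402e+5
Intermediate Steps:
O(p, K) = 2*K + 2*p (O(p, K) = (K + p) + (K + p) = 2*K + 2*p)
z(y) = -559521 - 901*y (z(y) = (621 + y)*(-901) = -559521 - 901*y)
z(-1096 - O(31, -11)) - 1/(-3813810 - 2725376) = (-559521 - 901*(-1096 - (2*(-11) + 2*31))) - 1/(-3813810 - 2725376) = (-559521 - 901*(-1096 - (-22 + 62))) - 1/(-6539186) = (-559521 - 901*(-1096 - 1*40)) - 1*(-1/6539186) = (-559521 - 901*(-1096 - 40)) + 1/6539186 = (-559521 - 901*(-1136)) + 1/6539186 = (-559521 + 1023536) + 1/6539186 = 464015 + 1/6539186 = 3034280391791/6539186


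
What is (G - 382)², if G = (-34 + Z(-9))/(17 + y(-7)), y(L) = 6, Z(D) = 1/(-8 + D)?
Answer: 22482303481/152881 ≈ 1.4706e+5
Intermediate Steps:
G = -579/391 (G = (-34 + 1/(-8 - 9))/(17 + 6) = (-34 + 1/(-17))/23 = (-34 - 1/17)*(1/23) = -579/17*1/23 = -579/391 ≈ -1.4808)
(G - 382)² = (-579/391 - 382)² = (-149941/391)² = 22482303481/152881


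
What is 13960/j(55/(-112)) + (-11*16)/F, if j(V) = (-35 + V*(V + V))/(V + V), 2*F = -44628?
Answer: 63963309784/161028981 ≈ 397.22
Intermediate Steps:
F = -22314 (F = (1/2)*(-44628) = -22314)
j(V) = (-35 + 2*V**2)/(2*V) (j(V) = (-35 + V*(2*V))/((2*V)) = (-35 + 2*V**2)*(1/(2*V)) = (-35 + 2*V**2)/(2*V))
13960/j(55/(-112)) + (-11*16)/F = 13960/(55/(-112) - 35/(2*(55/(-112)))) - 11*16/(-22314) = 13960/(55*(-1/112) - 35/(2*(55*(-1/112)))) - 176*(-1/22314) = 13960/(-55/112 - 35/(2*(-55/112))) + 88/11157 = 13960/(-55/112 - 35/2*(-112/55)) + 88/11157 = 13960/(-55/112 + 392/11) + 88/11157 = 13960/(43299/1232) + 88/11157 = 13960*(1232/43299) + 88/11157 = 17198720/43299 + 88/11157 = 63963309784/161028981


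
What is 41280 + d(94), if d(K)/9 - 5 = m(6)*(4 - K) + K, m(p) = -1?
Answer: 42981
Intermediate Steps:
d(K) = 9 + 18*K (d(K) = 45 + 9*(-(4 - K) + K) = 45 + 9*((-4 + K) + K) = 45 + 9*(-4 + 2*K) = 45 + (-36 + 18*K) = 9 + 18*K)
41280 + d(94) = 41280 + (9 + 18*94) = 41280 + (9 + 1692) = 41280 + 1701 = 42981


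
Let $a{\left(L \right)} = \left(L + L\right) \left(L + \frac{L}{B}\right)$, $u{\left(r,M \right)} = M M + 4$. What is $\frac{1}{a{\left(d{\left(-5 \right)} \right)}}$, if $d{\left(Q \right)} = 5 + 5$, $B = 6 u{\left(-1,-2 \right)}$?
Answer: $\frac{6}{1225} \approx 0.004898$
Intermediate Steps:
$u{\left(r,M \right)} = 4 + M^{2}$ ($u{\left(r,M \right)} = M^{2} + 4 = 4 + M^{2}$)
$B = 48$ ($B = 6 \left(4 + \left(-2\right)^{2}\right) = 6 \left(4 + 4\right) = 6 \cdot 8 = 48$)
$d{\left(Q \right)} = 10$
$a{\left(L \right)} = \frac{49 L^{2}}{24}$ ($a{\left(L \right)} = \left(L + L\right) \left(L + \frac{L}{48}\right) = 2 L \left(L + L \frac{1}{48}\right) = 2 L \left(L + \frac{L}{48}\right) = 2 L \frac{49 L}{48} = \frac{49 L^{2}}{24}$)
$\frac{1}{a{\left(d{\left(-5 \right)} \right)}} = \frac{1}{\frac{49}{24} \cdot 10^{2}} = \frac{1}{\frac{49}{24} \cdot 100} = \frac{1}{\frac{1225}{6}} = \frac{6}{1225}$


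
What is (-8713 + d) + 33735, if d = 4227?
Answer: 29249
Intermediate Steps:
(-8713 + d) + 33735 = (-8713 + 4227) + 33735 = -4486 + 33735 = 29249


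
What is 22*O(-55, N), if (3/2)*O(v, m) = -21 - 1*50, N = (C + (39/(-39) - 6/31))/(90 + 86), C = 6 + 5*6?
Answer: -3124/3 ≈ -1041.3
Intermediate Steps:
C = 36 (C = 6 + 30 = 36)
N = 1079/5456 (N = (36 + (39/(-39) - 6/31))/(90 + 86) = (36 + (39*(-1/39) - 6*1/31))/176 = (36 + (-1 - 6/31))*(1/176) = (36 - 37/31)*(1/176) = (1079/31)*(1/176) = 1079/5456 ≈ 0.19776)
O(v, m) = -142/3 (O(v, m) = 2*(-21 - 1*50)/3 = 2*(-21 - 50)/3 = (⅔)*(-71) = -142/3)
22*O(-55, N) = 22*(-142/3) = -3124/3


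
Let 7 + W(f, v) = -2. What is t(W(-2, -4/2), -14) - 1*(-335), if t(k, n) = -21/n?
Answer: 673/2 ≈ 336.50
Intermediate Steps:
W(f, v) = -9 (W(f, v) = -7 - 2 = -9)
t(W(-2, -4/2), -14) - 1*(-335) = -21/(-14) - 1*(-335) = -21*(-1/14) + 335 = 3/2 + 335 = 673/2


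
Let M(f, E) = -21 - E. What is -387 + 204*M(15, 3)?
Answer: -5283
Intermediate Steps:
-387 + 204*M(15, 3) = -387 + 204*(-21 - 1*3) = -387 + 204*(-21 - 3) = -387 + 204*(-24) = -387 - 4896 = -5283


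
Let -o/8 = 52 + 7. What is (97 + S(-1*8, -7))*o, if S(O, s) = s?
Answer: -42480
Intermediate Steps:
o = -472 (o = -8*(52 + 7) = -8*59 = -472)
(97 + S(-1*8, -7))*o = (97 - 7)*(-472) = 90*(-472) = -42480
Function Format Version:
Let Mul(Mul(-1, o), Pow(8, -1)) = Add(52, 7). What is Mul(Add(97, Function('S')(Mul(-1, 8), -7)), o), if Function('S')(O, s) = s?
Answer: -42480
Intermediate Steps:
o = -472 (o = Mul(-8, Add(52, 7)) = Mul(-8, 59) = -472)
Mul(Add(97, Function('S')(Mul(-1, 8), -7)), o) = Mul(Add(97, -7), -472) = Mul(90, -472) = -42480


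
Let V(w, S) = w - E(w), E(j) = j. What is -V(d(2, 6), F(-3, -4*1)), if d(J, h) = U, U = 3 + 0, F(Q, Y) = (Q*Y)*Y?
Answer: 0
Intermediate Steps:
F(Q, Y) = Q*Y²
U = 3
d(J, h) = 3
V(w, S) = 0 (V(w, S) = w - w = 0)
-V(d(2, 6), F(-3, -4*1)) = -1*0 = 0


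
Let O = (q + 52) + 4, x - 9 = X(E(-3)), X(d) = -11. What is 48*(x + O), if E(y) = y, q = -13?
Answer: 1968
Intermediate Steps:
x = -2 (x = 9 - 11 = -2)
O = 43 (O = (-13 + 52) + 4 = 39 + 4 = 43)
48*(x + O) = 48*(-2 + 43) = 48*41 = 1968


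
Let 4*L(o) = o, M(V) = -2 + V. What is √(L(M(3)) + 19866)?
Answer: √79465/2 ≈ 140.95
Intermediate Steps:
L(o) = o/4
√(L(M(3)) + 19866) = √((-2 + 3)/4 + 19866) = √((¼)*1 + 19866) = √(¼ + 19866) = √(79465/4) = √79465/2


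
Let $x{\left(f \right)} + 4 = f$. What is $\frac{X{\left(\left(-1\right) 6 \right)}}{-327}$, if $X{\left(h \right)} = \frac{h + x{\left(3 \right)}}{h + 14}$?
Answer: $\frac{7}{2616} \approx 0.0026758$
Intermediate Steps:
$x{\left(f \right)} = -4 + f$
$X{\left(h \right)} = \frac{-1 + h}{14 + h}$ ($X{\left(h \right)} = \frac{h + \left(-4 + 3\right)}{h + 14} = \frac{h - 1}{14 + h} = \frac{-1 + h}{14 + h}$)
$\frac{X{\left(\left(-1\right) 6 \right)}}{-327} = \frac{\frac{1}{14 - 6} \left(-1 - 6\right)}{-327} = \frac{-1 - 6}{14 - 6} \left(- \frac{1}{327}\right) = \frac{1}{8} \left(-7\right) \left(- \frac{1}{327}\right) = \left(- \frac{7}{8}\right) \left(- \frac{1}{327}\right) = \frac{7}{2616}$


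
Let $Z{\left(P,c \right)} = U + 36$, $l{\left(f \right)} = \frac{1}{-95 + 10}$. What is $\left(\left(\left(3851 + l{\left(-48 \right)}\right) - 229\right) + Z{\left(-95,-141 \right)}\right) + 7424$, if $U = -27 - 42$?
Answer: $\frac{936104}{85} \approx 11013.0$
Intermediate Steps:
$l{\left(f \right)} = - \frac{1}{85}$ ($l{\left(f \right)} = \frac{1}{-85} = - \frac{1}{85}$)
$U = -69$ ($U = -27 - 42 = -69$)
$Z{\left(P,c \right)} = -33$ ($Z{\left(P,c \right)} = -69 + 36 = -33$)
$\left(\left(\left(3851 + l{\left(-48 \right)}\right) - 229\right) + Z{\left(-95,-141 \right)}\right) + 7424 = \left(\left(\left(3851 - \frac{1}{85}\right) - 229\right) - 33\right) + 7424 = \left(\left(\frac{327334}{85} - 229\right) - 33\right) + 7424 = \left(\frac{307869}{85} - 33\right) + 7424 = \frac{305064}{85} + 7424 = \frac{936104}{85}$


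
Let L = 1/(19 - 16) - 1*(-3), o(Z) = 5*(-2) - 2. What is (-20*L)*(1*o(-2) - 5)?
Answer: 3400/3 ≈ 1133.3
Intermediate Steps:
o(Z) = -12 (o(Z) = -10 - 2 = -12)
L = 10/3 (L = 1/3 + 3 = ⅓ + 3 = 10/3 ≈ 3.3333)
(-20*L)*(1*o(-2) - 5) = (-20*10/3)*(1*(-12) - 5) = -200*(-12 - 5)/3 = -200/3*(-17) = 3400/3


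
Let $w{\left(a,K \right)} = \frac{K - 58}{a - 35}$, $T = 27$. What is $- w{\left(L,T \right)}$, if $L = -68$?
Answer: $- \frac{31}{103} \approx -0.30097$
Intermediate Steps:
$w{\left(a,K \right)} = \frac{-58 + K}{-35 + a}$
$- w{\left(L,T \right)} = - \frac{-58 + 27}{-35 - 68} = - \frac{-31}{-103} = - \frac{\left(-1\right) \left(-31\right)}{103} = \left(-1\right) \frac{31}{103} = - \frac{31}{103}$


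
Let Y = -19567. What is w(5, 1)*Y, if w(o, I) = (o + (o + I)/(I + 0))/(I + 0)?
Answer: -215237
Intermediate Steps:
w(o, I) = (o + (I + o)/I)/I
w(5, 1)*Y = ((5 + 1*(1 + 5))/1²)*(-19567) = (1*(5 + 1*6))*(-19567) = (1*(5 + 6))*(-19567) = (1*11)*(-19567) = 11*(-19567) = -215237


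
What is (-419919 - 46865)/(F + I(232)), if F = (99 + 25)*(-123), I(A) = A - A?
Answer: 116696/3813 ≈ 30.605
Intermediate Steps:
I(A) = 0
F = -15252 (F = 124*(-123) = -15252)
(-419919 - 46865)/(F + I(232)) = (-419919 - 46865)/(-15252 + 0) = -466784/(-15252) = -466784*(-1/15252) = 116696/3813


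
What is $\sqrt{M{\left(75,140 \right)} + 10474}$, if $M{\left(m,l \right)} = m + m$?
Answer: $8 \sqrt{166} \approx 103.07$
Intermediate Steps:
$M{\left(m,l \right)} = 2 m$
$\sqrt{M{\left(75,140 \right)} + 10474} = \sqrt{2 \cdot 75 + 10474} = \sqrt{150 + 10474} = \sqrt{10624} = 8 \sqrt{166}$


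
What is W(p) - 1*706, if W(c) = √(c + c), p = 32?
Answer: -698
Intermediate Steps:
W(c) = √2*√c (W(c) = √(2*c) = √2*√c)
W(p) - 1*706 = √2*√32 - 1*706 = √2*(4*√2) - 706 = 8 - 706 = -698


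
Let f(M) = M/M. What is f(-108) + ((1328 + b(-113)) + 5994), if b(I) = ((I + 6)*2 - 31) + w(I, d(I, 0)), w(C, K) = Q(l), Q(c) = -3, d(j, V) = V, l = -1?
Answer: 7075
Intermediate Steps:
f(M) = 1
w(C, K) = -3
b(I) = -22 + 2*I (b(I) = ((I + 6)*2 - 31) - 3 = ((6 + I)*2 - 31) - 3 = ((12 + 2*I) - 31) - 3 = (-19 + 2*I) - 3 = -22 + 2*I)
f(-108) + ((1328 + b(-113)) + 5994) = 1 + ((1328 + (-22 + 2*(-113))) + 5994) = 1 + ((1328 + (-22 - 226)) + 5994) = 1 + ((1328 - 248) + 5994) = 1 + (1080 + 5994) = 1 + 7074 = 7075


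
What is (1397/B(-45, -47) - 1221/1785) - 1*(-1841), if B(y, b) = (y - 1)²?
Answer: 2317825823/1259020 ≈ 1841.0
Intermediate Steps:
B(y, b) = (-1 + y)²
(1397/B(-45, -47) - 1221/1785) - 1*(-1841) = (1397/((-1 - 45)²) - 1221/1785) - 1*(-1841) = (1397/((-46)²) - 1221*1/1785) + 1841 = (1397/2116 - 407/595) + 1841 = -29997/1259020 + 1841 = 2317825823/1259020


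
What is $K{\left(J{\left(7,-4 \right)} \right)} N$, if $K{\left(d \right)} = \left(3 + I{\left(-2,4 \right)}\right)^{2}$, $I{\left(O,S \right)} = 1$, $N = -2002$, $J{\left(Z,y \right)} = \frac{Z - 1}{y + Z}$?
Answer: $-32032$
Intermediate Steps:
$J{\left(Z,y \right)} = \frac{-1 + Z}{Z + y}$
$K{\left(d \right)} = 16$ ($K{\left(d \right)} = \left(3 + 1\right)^{2} = 4^{2} = 16$)
$K{\left(J{\left(7,-4 \right)} \right)} N = 16 \left(-2002\right) = -32032$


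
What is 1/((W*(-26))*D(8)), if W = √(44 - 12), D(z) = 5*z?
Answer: -√2/8320 ≈ -0.00016998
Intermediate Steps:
W = 4*√2 (W = √32 = 4*√2 ≈ 5.6569)
1/((W*(-26))*D(8)) = 1/(((4*√2)*(-26))*(5*8)) = 1/(-104*√2*40) = 1/(-4160*√2) = -√2/8320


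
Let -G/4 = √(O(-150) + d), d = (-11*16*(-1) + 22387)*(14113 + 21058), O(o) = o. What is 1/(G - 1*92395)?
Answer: 92395/4160173943 - 4*√793563123/4160173943 ≈ -4.8762e-6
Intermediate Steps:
d = 793563273 (d = (-176*(-1) + 22387)*35171 = (176 + 22387)*35171 = 22563*35171 = 793563273)
G = -4*√793563123 (G = -4*√(-150 + 793563273) = -4*√793563123 ≈ -1.1268e+5)
1/(G - 1*92395) = 1/(-4*√793563123 - 1*92395) = 1/(-4*√793563123 - 92395) = 1/(-92395 - 4*√793563123)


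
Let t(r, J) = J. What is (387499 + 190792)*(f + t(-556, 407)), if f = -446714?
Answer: -258095321337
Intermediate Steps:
(387499 + 190792)*(f + t(-556, 407)) = (387499 + 190792)*(-446714 + 407) = 578291*(-446307) = -258095321337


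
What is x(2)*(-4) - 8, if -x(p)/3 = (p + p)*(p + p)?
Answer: 184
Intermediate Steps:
x(p) = -12*p² (x(p) = -3*(p + p)*(p + p) = -3*2*p*2*p = -12*p²)
x(2)*(-4) - 8 = -12*2²*(-4) - 8 = -12*4*(-4) - 8 = -48*(-4) - 8 = 192 - 8 = 184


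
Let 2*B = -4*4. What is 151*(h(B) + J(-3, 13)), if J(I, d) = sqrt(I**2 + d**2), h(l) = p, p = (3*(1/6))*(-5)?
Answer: -755/2 + 151*sqrt(178) ≈ 1637.1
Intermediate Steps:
p = -5/2 (p = (3*(1*(1/6)))*(-5) = (3*(1/6))*(-5) = (1/2)*(-5) = -5/2 ≈ -2.5000)
B = -8 (B = (-4*4)/2 = (1/2)*(-16) = -8)
h(l) = -5/2
151*(h(B) + J(-3, 13)) = 151*(-5/2 + sqrt((-3)**2 + 13**2)) = 151*(-5/2 + sqrt(9 + 169)) = 151*(-5/2 + sqrt(178)) = -755/2 + 151*sqrt(178)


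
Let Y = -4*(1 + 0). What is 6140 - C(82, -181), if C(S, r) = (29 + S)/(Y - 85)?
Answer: 546571/89 ≈ 6141.3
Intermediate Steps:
Y = -4 (Y = -4*1 = -4)
C(S, r) = -29/89 - S/89 (C(S, r) = (29 + S)/(-4 - 85) = (29 + S)/(-89) = (29 + S)*(-1/89) = -29/89 - S/89)
6140 - C(82, -181) = 6140 - (-29/89 - 1/89*82) = 6140 - (-29/89 - 82/89) = 6140 - 1*(-111/89) = 6140 + 111/89 = 546571/89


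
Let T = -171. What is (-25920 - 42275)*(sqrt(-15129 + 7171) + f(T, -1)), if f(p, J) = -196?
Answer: 13366220 - 68195*I*sqrt(7958) ≈ 1.3366e+7 - 6.0835e+6*I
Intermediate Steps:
(-25920 - 42275)*(sqrt(-15129 + 7171) + f(T, -1)) = (-25920 - 42275)*(sqrt(-15129 + 7171) - 196) = -68195*(sqrt(-7958) - 196) = -68195*(I*sqrt(7958) - 196) = -68195*(-196 + I*sqrt(7958)) = 13366220 - 68195*I*sqrt(7958)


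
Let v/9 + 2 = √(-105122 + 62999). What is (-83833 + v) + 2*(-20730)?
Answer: -125311 + 9*I*√42123 ≈ -1.2531e+5 + 1847.2*I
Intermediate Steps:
v = -18 + 9*I*√42123 (v = -18 + 9*√(-105122 + 62999) = -18 + 9*√(-42123) = -18 + 9*(I*√42123) = -18 + 9*I*√42123 ≈ -18.0 + 1847.2*I)
(-83833 + v) + 2*(-20730) = (-83833 + (-18 + 9*I*√42123)) + 2*(-20730) = (-83851 + 9*I*√42123) - 41460 = -125311 + 9*I*√42123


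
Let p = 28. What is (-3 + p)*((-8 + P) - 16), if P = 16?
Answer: -200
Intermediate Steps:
(-3 + p)*((-8 + P) - 16) = (-3 + 28)*((-8 + 16) - 16) = 25*(8 - 16) = 25*(-8) = -200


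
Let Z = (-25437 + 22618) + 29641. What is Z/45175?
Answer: 26822/45175 ≈ 0.59374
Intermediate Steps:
Z = 26822 (Z = -2819 + 29641 = 26822)
Z/45175 = 26822/45175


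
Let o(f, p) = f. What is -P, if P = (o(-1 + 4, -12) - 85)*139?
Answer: 11398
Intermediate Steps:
P = -11398 (P = ((-1 + 4) - 85)*139 = (3 - 85)*139 = -82*139 = -11398)
-P = -1*(-11398) = 11398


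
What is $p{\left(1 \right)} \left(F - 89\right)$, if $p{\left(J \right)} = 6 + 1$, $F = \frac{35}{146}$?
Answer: $- \frac{90713}{146} \approx -621.32$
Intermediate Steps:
$F = \frac{35}{146}$ ($F = 35 \cdot \frac{1}{146} = \frac{35}{146} \approx 0.23973$)
$p{\left(J \right)} = 7$
$p{\left(1 \right)} \left(F - 89\right) = 7 \left(\frac{35}{146} - 89\right) = 7 \left(- \frac{12959}{146}\right) = - \frac{90713}{146}$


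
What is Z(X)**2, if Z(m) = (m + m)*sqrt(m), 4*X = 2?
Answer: 1/2 ≈ 0.50000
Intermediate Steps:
X = 1/2 (X = (1/4)*2 = 1/2 ≈ 0.50000)
Z(m) = 2*m**(3/2) (Z(m) = (2*m)*sqrt(m) = 2*m**(3/2))
Z(X)**2 = (2*(1/2)**(3/2))**2 = (2*(sqrt(2)/4))**2 = (sqrt(2)/2)**2 = 1/2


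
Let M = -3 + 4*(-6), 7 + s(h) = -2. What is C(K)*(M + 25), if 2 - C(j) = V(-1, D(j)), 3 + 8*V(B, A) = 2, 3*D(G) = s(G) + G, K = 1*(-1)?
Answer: -17/4 ≈ -4.2500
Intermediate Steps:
s(h) = -9 (s(h) = -7 - 2 = -9)
K = -1
D(G) = -3 + G/3 (D(G) = (-9 + G)/3 = -3 + G/3)
V(B, A) = -⅛ (V(B, A) = -3/8 + (⅛)*2 = -3/8 + ¼ = -⅛)
C(j) = 17/8 (C(j) = 2 - 1*(-⅛) = 2 + ⅛ = 17/8)
M = -27 (M = -3 - 24 = -27)
C(K)*(M + 25) = 17*(-27 + 25)/8 = (17/8)*(-2) = -17/4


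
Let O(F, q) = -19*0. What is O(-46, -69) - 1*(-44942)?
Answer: 44942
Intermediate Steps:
O(F, q) = 0
O(-46, -69) - 1*(-44942) = 0 - 1*(-44942) = 0 + 44942 = 44942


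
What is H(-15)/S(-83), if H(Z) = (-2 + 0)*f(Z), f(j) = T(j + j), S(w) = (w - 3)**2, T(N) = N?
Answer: 15/1849 ≈ 0.0081125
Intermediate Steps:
S(w) = (-3 + w)**2
f(j) = 2*j (f(j) = j + j = 2*j)
H(Z) = -4*Z (H(Z) = (-2 + 0)*(2*Z) = -4*Z)
H(-15)/S(-83) = (-4*(-15))/((-3 - 83)**2) = 60/((-86)**2) = 60/7396 = 60*(1/7396) = 15/1849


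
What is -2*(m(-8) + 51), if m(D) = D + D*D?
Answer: -214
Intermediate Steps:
m(D) = D + D²
-2*(m(-8) + 51) = -2*(-8*(1 - 8) + 51) = -2*(-8*(-7) + 51) = -2*(56 + 51) = -2*107 = -214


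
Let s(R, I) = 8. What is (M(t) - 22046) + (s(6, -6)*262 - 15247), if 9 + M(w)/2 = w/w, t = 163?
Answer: -35213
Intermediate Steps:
M(w) = -16 (M(w) = -18 + 2*(w/w) = -18 + 2*1 = -18 + 2 = -16)
(M(t) - 22046) + (s(6, -6)*262 - 15247) = (-16 - 22046) + (8*262 - 15247) = -22062 + (2096 - 15247) = -22062 - 13151 = -35213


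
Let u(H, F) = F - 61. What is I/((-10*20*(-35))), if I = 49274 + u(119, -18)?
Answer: 9839/1400 ≈ 7.0279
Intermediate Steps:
u(H, F) = -61 + F
I = 49195 (I = 49274 + (-61 - 18) = 49274 - 79 = 49195)
I/((-10*20*(-35))) = 49195/((-10*20*(-35))) = 49195/((-200*(-35))) = 49195/7000 = 49195*(1/7000) = 9839/1400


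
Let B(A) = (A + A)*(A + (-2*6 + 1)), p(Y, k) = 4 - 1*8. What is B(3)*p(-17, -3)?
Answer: 192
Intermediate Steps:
p(Y, k) = -4 (p(Y, k) = 4 - 8 = -4)
B(A) = 2*A*(-11 + A) (B(A) = (2*A)*(A + (-12 + 1)) = (2*A)*(A - 11) = (2*A)*(-11 + A) = 2*A*(-11 + A))
B(3)*p(-17, -3) = (2*3*(-11 + 3))*(-4) = (2*3*(-8))*(-4) = -48*(-4) = 192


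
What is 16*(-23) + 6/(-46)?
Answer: -8467/23 ≈ -368.13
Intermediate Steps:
16*(-23) + 6/(-46) = -368 + 6*(-1/46) = -368 - 3/23 = -8467/23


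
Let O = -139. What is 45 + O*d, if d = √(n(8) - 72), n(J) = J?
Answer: 45 - 1112*I ≈ 45.0 - 1112.0*I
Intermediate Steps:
d = 8*I (d = √(8 - 72) = √(-64) = 8*I ≈ 8.0*I)
45 + O*d = 45 - 1112*I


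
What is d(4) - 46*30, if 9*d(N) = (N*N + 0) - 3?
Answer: -12407/9 ≈ -1378.6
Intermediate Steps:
d(N) = -1/3 + N**2/9 (d(N) = ((N*N + 0) - 3)/9 = ((N**2 + 0) - 3)/9 = (N**2 - 3)/9 = (-3 + N**2)/9 = -1/3 + N**2/9)
d(4) - 46*30 = (-1/3 + (1/9)*4**2) - 46*30 = (-1/3 + (1/9)*16) - 1380 = (-1/3 + 16/9) - 1380 = 13/9 - 1380 = -12407/9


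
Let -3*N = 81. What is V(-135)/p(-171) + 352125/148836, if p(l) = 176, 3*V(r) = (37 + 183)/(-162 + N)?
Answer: 33244805/14065002 ≈ 2.3637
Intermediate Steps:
N = -27 (N = -⅓*81 = -27)
V(r) = -220/567 (V(r) = ((37 + 183)/(-162 - 27))/3 = (220/(-189))/3 = (220*(-1/189))/3 = (⅓)*(-220/189) = -220/567)
V(-135)/p(-171) + 352125/148836 = -220/567/176 + 352125/148836 = -220/567*1/176 + 352125*(1/148836) = -5/2268 + 117375/49612 = 33244805/14065002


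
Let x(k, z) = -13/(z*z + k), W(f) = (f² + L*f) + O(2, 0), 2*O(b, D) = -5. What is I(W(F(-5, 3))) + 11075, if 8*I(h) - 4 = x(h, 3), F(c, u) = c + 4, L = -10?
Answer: 1550557/140 ≈ 11075.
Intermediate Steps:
O(b, D) = -5/2 (O(b, D) = (½)*(-5) = -5/2)
F(c, u) = 4 + c
W(f) = -5/2 + f² - 10*f (W(f) = (f² - 10*f) - 5/2 = -5/2 + f² - 10*f)
x(k, z) = -13/(k + z²) (x(k, z) = -13/(z² + k) = -13/(k + z²))
I(h) = ½ - 13/(8*(9 + h)) (I(h) = ½ + (-13/(h + 3²))/8 = ½ + (-13/(h + 9))/8 = ½ + (-13/(9 + h))/8 = ½ - 13/(8*(9 + h)))
I(W(F(-5, 3))) + 11075 = (23 + 4*(-5/2 + (4 - 5)² - 10*(4 - 5)))/(8*(9 + (-5/2 + (4 - 5)² - 10*(4 - 5)))) + 11075 = (23 + 4*(-5/2 + (-1)² - 10*(-1)))/(8*(9 + (-5/2 + (-1)² - 10*(-1)))) + 11075 = (23 + 4*(-5/2 + 1 + 10))/(8*(9 + (-5/2 + 1 + 10))) + 11075 = (23 + 4*(17/2))/(8*(9 + 17/2)) + 11075 = (23 + 34)/(8*(35/2)) + 11075 = (⅛)*(2/35)*57 + 11075 = 57/140 + 11075 = 1550557/140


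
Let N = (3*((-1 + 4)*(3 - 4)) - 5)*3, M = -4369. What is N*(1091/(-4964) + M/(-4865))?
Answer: -49140003/1724990 ≈ -28.487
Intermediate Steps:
N = -42 (N = (3*(3*(-1)) - 5)*3 = (3*(-3) - 5)*3 = (-9 - 5)*3 = -14*3 = -42)
N*(1091/(-4964) + M/(-4865)) = -42*(1091/(-4964) - 4369/(-4865)) = -42*(1091*(-1/4964) - 4369*(-1/4865)) = -42*(-1091/4964 + 4369/4865) = -42*16380001/24149860 = -49140003/1724990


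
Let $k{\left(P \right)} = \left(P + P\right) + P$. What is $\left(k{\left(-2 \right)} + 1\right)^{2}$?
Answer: $25$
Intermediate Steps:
$k{\left(P \right)} = 3 P$ ($k{\left(P \right)} = 2 P + P = 3 P$)
$\left(k{\left(-2 \right)} + 1\right)^{2} = \left(3 \left(-2\right) + 1\right)^{2} = \left(-6 + 1\right)^{2} = \left(-5\right)^{2} = 25$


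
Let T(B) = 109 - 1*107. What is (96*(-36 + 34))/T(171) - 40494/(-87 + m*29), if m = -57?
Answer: -21091/290 ≈ -72.728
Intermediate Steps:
T(B) = 2 (T(B) = 109 - 107 = 2)
(96*(-36 + 34))/T(171) - 40494/(-87 + m*29) = (96*(-36 + 34))/2 - 40494/(-87 - 57*29) = (96*(-2))*(½) - 40494/(-87 - 1653) = -192*½ - 40494/(-1740) = -96 - 40494*(-1/1740) = -96 + 6749/290 = -21091/290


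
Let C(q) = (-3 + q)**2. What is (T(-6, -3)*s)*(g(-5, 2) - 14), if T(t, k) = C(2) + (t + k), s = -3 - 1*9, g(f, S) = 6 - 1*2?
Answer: -960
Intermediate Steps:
g(f, S) = 4 (g(f, S) = 6 - 2 = 4)
s = -12 (s = -3 - 9 = -12)
T(t, k) = 1 + k + t (T(t, k) = (-3 + 2)**2 + (t + k) = (-1)**2 + (k + t) = 1 + (k + t) = 1 + k + t)
(T(-6, -3)*s)*(g(-5, 2) - 14) = ((1 - 3 - 6)*(-12))*(4 - 14) = -8*(-12)*(-10) = 96*(-10) = -960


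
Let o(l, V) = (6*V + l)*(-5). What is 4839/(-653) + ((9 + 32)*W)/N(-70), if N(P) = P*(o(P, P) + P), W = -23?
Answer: -805561621/108789800 ≈ -7.4048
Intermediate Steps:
o(l, V) = -30*V - 5*l (o(l, V) = (l + 6*V)*(-5) = -30*V - 5*l)
N(P) = -34*P² (N(P) = P*((-30*P - 5*P) + P) = P*(-35*P + P) = P*(-34*P) = -34*P²)
4839/(-653) + ((9 + 32)*W)/N(-70) = 4839/(-653) + ((9 + 32)*(-23))/((-34*(-70)²)) = 4839*(-1/653) + (41*(-23))/((-34*4900)) = -4839/653 - 943/(-166600) = -4839/653 - 943*(-1/166600) = -4839/653 + 943/166600 = -805561621/108789800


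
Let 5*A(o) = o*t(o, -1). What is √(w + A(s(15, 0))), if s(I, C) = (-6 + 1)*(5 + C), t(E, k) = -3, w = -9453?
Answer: 11*I*√78 ≈ 97.149*I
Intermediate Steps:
s(I, C) = -25 - 5*C (s(I, C) = -5*(5 + C) = -25 - 5*C)
A(o) = -3*o/5 (A(o) = (o*(-3))/5 = (-3*o)/5 = -3*o/5)
√(w + A(s(15, 0))) = √(-9453 - 3*(-25 - 5*0)/5) = √(-9453 - 3*(-25 + 0)/5) = √(-9453 - ⅗*(-25)) = √(-9453 + 15) = √(-9438) = 11*I*√78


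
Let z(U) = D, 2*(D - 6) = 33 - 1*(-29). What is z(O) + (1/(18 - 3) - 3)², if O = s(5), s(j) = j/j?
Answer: 10261/225 ≈ 45.604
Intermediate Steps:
s(j) = 1
O = 1
D = 37 (D = 6 + (33 - 1*(-29))/2 = 6 + (33 + 29)/2 = 6 + (½)*62 = 6 + 31 = 37)
z(U) = 37
z(O) + (1/(18 - 3) - 3)² = 37 + (1/(18 - 3) - 3)² = 37 + (1/15 - 3)² = 37 + (-44/15)² = 37 + 1936/225 = 10261/225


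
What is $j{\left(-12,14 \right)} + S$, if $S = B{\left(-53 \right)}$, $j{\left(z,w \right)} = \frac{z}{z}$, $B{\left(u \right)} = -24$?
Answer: $-23$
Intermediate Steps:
$j{\left(z,w \right)} = 1$
$S = -24$
$j{\left(-12,14 \right)} + S = 1 - 24 = -23$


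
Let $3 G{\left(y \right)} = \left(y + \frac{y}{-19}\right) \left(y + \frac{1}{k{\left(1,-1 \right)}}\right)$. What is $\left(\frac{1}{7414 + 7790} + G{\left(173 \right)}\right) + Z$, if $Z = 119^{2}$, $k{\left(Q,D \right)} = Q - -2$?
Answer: $\frac{6826276735}{288876} \approx 23630.0$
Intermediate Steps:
$k{\left(Q,D \right)} = 2 + Q$ ($k{\left(Q,D \right)} = Q + 2 = 2 + Q$)
$G{\left(y \right)} = \frac{6 y \left(\frac{1}{3} + y\right)}{19}$ ($G{\left(y \right)} = \frac{\left(y + \frac{y}{-19}\right) \left(y + \frac{1}{2 + 1}\right)}{3} = \frac{\left(y + y \left(- \frac{1}{19}\right)\right) \left(y + \frac{1}{3}\right)}{3} = \frac{\left(y - \frac{y}{19}\right) \left(y + \frac{1}{3}\right)}{3} = \frac{\frac{18 y}{19} \left(\frac{1}{3} + y\right)}{3} = \frac{\frac{18}{19} y \left(\frac{1}{3} + y\right)}{3} = \frac{6 y \left(\frac{1}{3} + y\right)}{19}$)
$Z = 14161$
$\left(\frac{1}{7414 + 7790} + G{\left(173 \right)}\right) + Z = \left(\frac{1}{7414 + 7790} + \frac{2}{19} \cdot 173 \left(1 + 3 \cdot 173\right)\right) + 14161 = \left(\frac{1}{15204} + \frac{2}{19} \cdot 173 \left(1 + 519\right)\right) + 14161 = \left(\frac{1}{15204} + \frac{2}{19} \cdot 173 \cdot 520\right) + 14161 = \left(\frac{1}{15204} + \frac{179920}{19}\right) + 14161 = \frac{2735503699}{288876} + 14161 = \frac{6826276735}{288876}$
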